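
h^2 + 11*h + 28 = (h + 4)*(h + 7)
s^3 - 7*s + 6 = (s - 2)*(s - 1)*(s + 3)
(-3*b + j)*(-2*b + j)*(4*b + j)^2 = 96*b^4 - 32*b^3*j - 18*b^2*j^2 + 3*b*j^3 + j^4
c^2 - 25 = (c - 5)*(c + 5)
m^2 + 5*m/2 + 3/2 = (m + 1)*(m + 3/2)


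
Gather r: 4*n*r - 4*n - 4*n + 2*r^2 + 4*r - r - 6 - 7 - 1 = -8*n + 2*r^2 + r*(4*n + 3) - 14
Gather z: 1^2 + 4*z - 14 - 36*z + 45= 32 - 32*z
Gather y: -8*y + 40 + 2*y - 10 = 30 - 6*y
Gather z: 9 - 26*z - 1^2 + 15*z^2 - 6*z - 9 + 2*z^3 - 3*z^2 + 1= 2*z^3 + 12*z^2 - 32*z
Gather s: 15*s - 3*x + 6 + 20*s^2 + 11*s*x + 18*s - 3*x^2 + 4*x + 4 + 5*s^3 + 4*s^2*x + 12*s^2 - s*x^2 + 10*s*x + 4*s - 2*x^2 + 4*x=5*s^3 + s^2*(4*x + 32) + s*(-x^2 + 21*x + 37) - 5*x^2 + 5*x + 10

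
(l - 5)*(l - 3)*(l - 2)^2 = l^4 - 12*l^3 + 51*l^2 - 92*l + 60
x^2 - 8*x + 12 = (x - 6)*(x - 2)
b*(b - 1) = b^2 - b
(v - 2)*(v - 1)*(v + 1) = v^3 - 2*v^2 - v + 2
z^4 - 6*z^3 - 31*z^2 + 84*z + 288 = (z - 8)*(z - 4)*(z + 3)^2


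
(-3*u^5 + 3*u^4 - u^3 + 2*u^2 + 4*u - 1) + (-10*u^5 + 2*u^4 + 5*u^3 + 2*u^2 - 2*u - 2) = -13*u^5 + 5*u^4 + 4*u^3 + 4*u^2 + 2*u - 3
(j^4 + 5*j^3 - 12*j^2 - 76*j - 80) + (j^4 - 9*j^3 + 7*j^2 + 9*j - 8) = 2*j^4 - 4*j^3 - 5*j^2 - 67*j - 88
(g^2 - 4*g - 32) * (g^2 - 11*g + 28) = g^4 - 15*g^3 + 40*g^2 + 240*g - 896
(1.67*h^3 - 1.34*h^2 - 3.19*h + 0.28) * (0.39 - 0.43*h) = -0.7181*h^4 + 1.2275*h^3 + 0.8491*h^2 - 1.3645*h + 0.1092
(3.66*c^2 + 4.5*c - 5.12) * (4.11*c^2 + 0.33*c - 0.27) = 15.0426*c^4 + 19.7028*c^3 - 20.5464*c^2 - 2.9046*c + 1.3824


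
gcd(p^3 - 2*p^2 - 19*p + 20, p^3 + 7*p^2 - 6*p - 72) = p + 4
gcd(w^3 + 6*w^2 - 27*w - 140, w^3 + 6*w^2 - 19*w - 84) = w + 7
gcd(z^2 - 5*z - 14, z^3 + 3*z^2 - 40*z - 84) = z + 2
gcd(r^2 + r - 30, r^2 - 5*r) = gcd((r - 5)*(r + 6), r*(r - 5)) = r - 5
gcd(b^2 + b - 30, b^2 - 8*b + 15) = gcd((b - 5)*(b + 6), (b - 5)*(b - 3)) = b - 5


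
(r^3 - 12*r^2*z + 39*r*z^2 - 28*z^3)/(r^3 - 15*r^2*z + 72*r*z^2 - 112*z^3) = (-r + z)/(-r + 4*z)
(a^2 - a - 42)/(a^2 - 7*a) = (a + 6)/a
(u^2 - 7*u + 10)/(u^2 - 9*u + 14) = (u - 5)/(u - 7)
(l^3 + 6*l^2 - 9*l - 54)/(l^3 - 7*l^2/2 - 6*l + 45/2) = 2*(l^2 + 9*l + 18)/(2*l^2 - l - 15)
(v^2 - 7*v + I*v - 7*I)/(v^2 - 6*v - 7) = (v + I)/(v + 1)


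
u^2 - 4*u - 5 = (u - 5)*(u + 1)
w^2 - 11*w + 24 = (w - 8)*(w - 3)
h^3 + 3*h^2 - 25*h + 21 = (h - 3)*(h - 1)*(h + 7)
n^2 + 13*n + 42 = (n + 6)*(n + 7)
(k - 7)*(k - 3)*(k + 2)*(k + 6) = k^4 - 2*k^3 - 47*k^2 + 48*k + 252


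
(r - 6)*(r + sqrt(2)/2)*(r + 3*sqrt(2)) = r^3 - 6*r^2 + 7*sqrt(2)*r^2/2 - 21*sqrt(2)*r + 3*r - 18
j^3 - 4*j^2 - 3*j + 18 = (j - 3)^2*(j + 2)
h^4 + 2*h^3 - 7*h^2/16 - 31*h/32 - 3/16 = (h - 3/4)*(h + 1/4)*(h + 1/2)*(h + 2)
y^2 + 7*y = y*(y + 7)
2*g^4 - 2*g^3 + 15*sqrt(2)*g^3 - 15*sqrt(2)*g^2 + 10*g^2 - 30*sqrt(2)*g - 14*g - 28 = (g - 2)*(g + 7*sqrt(2))*(sqrt(2)*g + 1)*(sqrt(2)*g + sqrt(2))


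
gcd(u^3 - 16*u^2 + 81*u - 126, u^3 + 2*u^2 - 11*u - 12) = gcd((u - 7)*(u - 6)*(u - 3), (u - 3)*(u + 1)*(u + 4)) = u - 3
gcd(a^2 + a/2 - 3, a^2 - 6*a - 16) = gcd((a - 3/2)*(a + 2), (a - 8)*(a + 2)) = a + 2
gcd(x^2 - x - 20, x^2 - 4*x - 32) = x + 4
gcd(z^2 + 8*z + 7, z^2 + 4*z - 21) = z + 7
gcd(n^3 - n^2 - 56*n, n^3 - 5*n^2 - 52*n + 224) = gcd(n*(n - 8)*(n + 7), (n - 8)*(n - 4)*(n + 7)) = n^2 - n - 56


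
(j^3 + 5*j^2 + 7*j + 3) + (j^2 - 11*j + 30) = j^3 + 6*j^2 - 4*j + 33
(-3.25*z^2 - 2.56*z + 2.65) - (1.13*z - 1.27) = -3.25*z^2 - 3.69*z + 3.92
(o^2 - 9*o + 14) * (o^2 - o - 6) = o^4 - 10*o^3 + 17*o^2 + 40*o - 84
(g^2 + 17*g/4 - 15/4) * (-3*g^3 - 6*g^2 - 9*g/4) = -3*g^5 - 75*g^4/4 - 33*g^3/2 + 207*g^2/16 + 135*g/16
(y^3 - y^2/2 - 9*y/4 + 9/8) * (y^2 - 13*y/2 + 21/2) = y^5 - 7*y^4 + 23*y^3/2 + 21*y^2/2 - 495*y/16 + 189/16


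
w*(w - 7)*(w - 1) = w^3 - 8*w^2 + 7*w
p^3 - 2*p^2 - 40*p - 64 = (p - 8)*(p + 2)*(p + 4)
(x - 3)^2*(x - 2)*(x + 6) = x^4 - 2*x^3 - 27*x^2 + 108*x - 108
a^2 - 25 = (a - 5)*(a + 5)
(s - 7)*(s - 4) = s^2 - 11*s + 28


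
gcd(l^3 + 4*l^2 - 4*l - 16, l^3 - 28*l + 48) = l - 2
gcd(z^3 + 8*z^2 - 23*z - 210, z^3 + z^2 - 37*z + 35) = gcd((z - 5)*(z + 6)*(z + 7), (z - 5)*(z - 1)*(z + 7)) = z^2 + 2*z - 35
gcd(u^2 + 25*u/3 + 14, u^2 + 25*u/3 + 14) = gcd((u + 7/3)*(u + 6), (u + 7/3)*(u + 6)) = u^2 + 25*u/3 + 14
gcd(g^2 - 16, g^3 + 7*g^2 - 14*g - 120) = g - 4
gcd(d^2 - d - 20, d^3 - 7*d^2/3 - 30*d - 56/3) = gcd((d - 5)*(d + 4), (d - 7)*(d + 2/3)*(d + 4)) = d + 4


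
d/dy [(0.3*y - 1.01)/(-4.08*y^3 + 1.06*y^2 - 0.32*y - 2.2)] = (2.448*y^3 - 12.6804*y^2 + 2.1412*y - 0.9832)/(16.6464*y^6 - 8.6496*y^5 + 3.7348*y^4 + 17.2736*y^3 - 4.5616*y^2 + 1.408*y + 4.84)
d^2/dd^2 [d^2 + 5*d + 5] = 2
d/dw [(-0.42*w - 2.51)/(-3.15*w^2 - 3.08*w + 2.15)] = (1.323*w^2 + 1.2936*w - (0.42*w + 2.51)*(6.3*w + 3.08) - 0.903)/(3.15*w^2 + 3.08*w - 2.15)^2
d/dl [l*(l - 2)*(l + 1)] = 3*l^2 - 2*l - 2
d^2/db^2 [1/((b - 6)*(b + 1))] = 2*((b - 6)^2 + (b - 6)*(b + 1) + (b + 1)^2)/((b - 6)^3*(b + 1)^3)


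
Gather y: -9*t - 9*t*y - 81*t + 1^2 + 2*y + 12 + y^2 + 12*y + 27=-90*t + y^2 + y*(14 - 9*t) + 40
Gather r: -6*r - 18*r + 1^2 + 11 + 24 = 36 - 24*r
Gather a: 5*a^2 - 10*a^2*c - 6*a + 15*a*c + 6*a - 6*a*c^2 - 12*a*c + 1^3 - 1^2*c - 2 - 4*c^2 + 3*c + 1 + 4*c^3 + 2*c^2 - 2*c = a^2*(5 - 10*c) + a*(-6*c^2 + 3*c) + 4*c^3 - 2*c^2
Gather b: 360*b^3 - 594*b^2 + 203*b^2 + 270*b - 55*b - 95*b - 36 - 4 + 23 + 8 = 360*b^3 - 391*b^2 + 120*b - 9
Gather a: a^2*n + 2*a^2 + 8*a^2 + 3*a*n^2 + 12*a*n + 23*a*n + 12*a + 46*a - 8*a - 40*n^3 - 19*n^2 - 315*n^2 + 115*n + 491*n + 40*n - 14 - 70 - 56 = a^2*(n + 10) + a*(3*n^2 + 35*n + 50) - 40*n^3 - 334*n^2 + 646*n - 140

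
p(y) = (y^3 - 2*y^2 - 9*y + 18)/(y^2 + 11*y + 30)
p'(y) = (-2*y - 11)*(y^3 - 2*y^2 - 9*y + 18)/(y^2 + 11*y + 30)^2 + (3*y^2 - 4*y - 9)/(y^2 + 11*y + 30) = (y^4 + 22*y^3 + 77*y^2 - 156*y - 468)/(y^4 + 22*y^3 + 181*y^2 + 660*y + 900)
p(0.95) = 0.21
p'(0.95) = -0.31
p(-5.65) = 770.80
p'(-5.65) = -1497.18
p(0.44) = 0.39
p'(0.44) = -0.42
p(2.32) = -0.02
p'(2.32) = -0.03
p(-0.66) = 0.98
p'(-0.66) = -0.63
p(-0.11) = 0.66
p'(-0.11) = -0.54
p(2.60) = -0.02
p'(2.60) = 0.02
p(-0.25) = 0.74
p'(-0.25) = -0.57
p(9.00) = 2.40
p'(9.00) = 0.61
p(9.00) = 2.40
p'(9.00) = 0.61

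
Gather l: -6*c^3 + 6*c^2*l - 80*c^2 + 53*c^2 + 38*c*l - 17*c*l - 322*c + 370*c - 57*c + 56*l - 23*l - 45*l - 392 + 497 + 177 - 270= -6*c^3 - 27*c^2 - 9*c + l*(6*c^2 + 21*c - 12) + 12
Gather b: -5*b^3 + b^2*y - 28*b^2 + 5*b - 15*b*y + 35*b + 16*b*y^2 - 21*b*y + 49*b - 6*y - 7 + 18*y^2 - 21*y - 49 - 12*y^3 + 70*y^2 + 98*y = -5*b^3 + b^2*(y - 28) + b*(16*y^2 - 36*y + 89) - 12*y^3 + 88*y^2 + 71*y - 56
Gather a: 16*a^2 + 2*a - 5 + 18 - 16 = 16*a^2 + 2*a - 3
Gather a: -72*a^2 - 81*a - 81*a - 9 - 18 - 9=-72*a^2 - 162*a - 36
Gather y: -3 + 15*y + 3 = 15*y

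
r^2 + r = r*(r + 1)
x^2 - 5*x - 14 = (x - 7)*(x + 2)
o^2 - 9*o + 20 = (o - 5)*(o - 4)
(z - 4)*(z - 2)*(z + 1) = z^3 - 5*z^2 + 2*z + 8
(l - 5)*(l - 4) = l^2 - 9*l + 20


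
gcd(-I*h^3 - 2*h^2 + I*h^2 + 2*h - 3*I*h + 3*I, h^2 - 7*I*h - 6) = 1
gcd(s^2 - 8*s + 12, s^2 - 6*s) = s - 6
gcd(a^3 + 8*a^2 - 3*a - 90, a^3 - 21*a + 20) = a + 5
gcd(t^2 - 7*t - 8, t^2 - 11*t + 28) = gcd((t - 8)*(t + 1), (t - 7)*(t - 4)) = 1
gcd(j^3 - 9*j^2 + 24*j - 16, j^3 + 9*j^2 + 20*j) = 1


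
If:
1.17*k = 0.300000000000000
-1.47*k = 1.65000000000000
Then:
No Solution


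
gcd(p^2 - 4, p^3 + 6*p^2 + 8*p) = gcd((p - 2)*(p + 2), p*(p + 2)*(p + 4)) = p + 2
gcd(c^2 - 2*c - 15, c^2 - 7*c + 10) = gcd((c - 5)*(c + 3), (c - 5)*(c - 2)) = c - 5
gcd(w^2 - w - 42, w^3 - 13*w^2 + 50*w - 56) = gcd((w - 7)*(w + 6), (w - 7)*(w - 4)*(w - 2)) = w - 7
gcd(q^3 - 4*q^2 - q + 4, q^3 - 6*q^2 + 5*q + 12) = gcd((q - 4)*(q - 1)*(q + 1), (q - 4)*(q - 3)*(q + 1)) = q^2 - 3*q - 4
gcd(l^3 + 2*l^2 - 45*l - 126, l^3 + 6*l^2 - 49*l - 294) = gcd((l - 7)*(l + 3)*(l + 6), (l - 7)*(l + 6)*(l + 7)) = l^2 - l - 42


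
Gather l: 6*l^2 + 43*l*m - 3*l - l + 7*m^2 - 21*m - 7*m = 6*l^2 + l*(43*m - 4) + 7*m^2 - 28*m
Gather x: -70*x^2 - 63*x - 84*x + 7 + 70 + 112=-70*x^2 - 147*x + 189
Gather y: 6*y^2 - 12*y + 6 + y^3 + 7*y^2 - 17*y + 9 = y^3 + 13*y^2 - 29*y + 15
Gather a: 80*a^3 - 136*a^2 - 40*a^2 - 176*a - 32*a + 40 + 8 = 80*a^3 - 176*a^2 - 208*a + 48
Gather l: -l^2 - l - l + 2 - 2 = -l^2 - 2*l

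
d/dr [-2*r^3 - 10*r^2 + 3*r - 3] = -6*r^2 - 20*r + 3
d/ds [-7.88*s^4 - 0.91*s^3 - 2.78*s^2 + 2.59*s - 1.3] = -31.52*s^3 - 2.73*s^2 - 5.56*s + 2.59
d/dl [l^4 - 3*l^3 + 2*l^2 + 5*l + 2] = 4*l^3 - 9*l^2 + 4*l + 5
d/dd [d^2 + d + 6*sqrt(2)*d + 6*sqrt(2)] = 2*d + 1 + 6*sqrt(2)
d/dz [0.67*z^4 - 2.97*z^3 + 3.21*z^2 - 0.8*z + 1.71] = 2.68*z^3 - 8.91*z^2 + 6.42*z - 0.8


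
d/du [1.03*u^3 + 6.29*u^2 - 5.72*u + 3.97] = 3.09*u^2 + 12.58*u - 5.72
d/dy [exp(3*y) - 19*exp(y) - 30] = (3*exp(2*y) - 19)*exp(y)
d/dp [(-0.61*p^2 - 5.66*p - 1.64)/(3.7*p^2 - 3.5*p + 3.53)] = (23.077*p^2 + 7.8294*p - 25.7198)/(13.69*p^4 - 25.9*p^3 + 38.372*p^2 - 24.71*p + 12.4609)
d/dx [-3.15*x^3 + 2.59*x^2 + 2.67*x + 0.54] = -9.45*x^2 + 5.18*x + 2.67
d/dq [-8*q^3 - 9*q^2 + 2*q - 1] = -24*q^2 - 18*q + 2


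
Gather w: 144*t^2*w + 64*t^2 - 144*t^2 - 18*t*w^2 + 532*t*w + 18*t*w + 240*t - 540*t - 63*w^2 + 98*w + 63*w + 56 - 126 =-80*t^2 - 300*t + w^2*(-18*t - 63) + w*(144*t^2 + 550*t + 161) - 70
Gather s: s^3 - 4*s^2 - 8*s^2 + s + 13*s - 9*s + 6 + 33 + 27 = s^3 - 12*s^2 + 5*s + 66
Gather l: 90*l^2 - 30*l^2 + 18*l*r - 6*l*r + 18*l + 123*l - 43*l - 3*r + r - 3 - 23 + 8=60*l^2 + l*(12*r + 98) - 2*r - 18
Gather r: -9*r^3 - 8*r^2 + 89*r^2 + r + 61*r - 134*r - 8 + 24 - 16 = -9*r^3 + 81*r^2 - 72*r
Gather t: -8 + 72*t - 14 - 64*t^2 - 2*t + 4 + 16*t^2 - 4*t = -48*t^2 + 66*t - 18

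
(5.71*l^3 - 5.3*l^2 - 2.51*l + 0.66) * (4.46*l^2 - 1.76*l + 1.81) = 25.4666*l^5 - 33.6876*l^4 + 8.4685*l^3 - 2.2318*l^2 - 5.7047*l + 1.1946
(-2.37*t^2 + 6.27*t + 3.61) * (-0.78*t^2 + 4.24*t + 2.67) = 1.8486*t^4 - 14.9394*t^3 + 17.4411*t^2 + 32.0473*t + 9.6387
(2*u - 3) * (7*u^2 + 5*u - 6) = 14*u^3 - 11*u^2 - 27*u + 18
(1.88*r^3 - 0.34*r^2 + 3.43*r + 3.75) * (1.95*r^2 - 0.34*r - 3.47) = 3.666*r^5 - 1.3022*r^4 + 0.2805*r^3 + 7.3261*r^2 - 13.1771*r - 13.0125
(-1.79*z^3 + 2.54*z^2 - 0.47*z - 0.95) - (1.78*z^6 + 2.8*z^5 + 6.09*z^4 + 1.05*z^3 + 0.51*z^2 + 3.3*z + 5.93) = -1.78*z^6 - 2.8*z^5 - 6.09*z^4 - 2.84*z^3 + 2.03*z^2 - 3.77*z - 6.88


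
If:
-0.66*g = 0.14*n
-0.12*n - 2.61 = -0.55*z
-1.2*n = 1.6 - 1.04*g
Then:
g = 0.24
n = -1.13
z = 4.50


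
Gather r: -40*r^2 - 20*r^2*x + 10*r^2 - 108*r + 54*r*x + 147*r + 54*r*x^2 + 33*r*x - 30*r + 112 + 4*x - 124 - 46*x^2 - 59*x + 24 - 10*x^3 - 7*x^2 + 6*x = r^2*(-20*x - 30) + r*(54*x^2 + 87*x + 9) - 10*x^3 - 53*x^2 - 49*x + 12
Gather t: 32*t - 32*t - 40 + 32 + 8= 0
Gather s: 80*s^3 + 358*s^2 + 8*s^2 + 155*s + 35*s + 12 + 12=80*s^3 + 366*s^2 + 190*s + 24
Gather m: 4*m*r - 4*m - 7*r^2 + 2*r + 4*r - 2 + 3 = m*(4*r - 4) - 7*r^2 + 6*r + 1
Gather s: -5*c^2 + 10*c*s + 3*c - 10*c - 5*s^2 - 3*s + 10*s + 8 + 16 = -5*c^2 - 7*c - 5*s^2 + s*(10*c + 7) + 24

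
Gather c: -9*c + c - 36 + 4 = -8*c - 32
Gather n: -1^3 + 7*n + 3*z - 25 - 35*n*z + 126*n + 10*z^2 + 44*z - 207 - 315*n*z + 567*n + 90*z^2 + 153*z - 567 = n*(700 - 350*z) + 100*z^2 + 200*z - 800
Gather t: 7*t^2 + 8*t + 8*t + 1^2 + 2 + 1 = 7*t^2 + 16*t + 4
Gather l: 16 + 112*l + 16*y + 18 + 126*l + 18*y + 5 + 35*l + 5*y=273*l + 39*y + 39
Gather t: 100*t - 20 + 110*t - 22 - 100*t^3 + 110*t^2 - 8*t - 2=-100*t^3 + 110*t^2 + 202*t - 44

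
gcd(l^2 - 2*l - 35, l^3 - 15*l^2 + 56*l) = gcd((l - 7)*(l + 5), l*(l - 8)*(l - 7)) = l - 7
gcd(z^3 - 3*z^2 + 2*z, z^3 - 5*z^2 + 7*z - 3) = z - 1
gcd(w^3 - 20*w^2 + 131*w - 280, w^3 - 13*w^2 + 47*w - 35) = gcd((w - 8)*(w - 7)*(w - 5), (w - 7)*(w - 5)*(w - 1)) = w^2 - 12*w + 35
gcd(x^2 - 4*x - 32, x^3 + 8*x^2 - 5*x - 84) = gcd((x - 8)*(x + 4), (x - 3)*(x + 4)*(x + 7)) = x + 4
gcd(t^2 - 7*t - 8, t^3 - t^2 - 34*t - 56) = 1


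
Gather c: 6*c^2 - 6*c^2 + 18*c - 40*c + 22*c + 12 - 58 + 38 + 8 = 0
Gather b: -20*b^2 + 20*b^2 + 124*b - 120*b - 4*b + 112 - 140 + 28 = 0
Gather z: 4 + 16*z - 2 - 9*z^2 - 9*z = -9*z^2 + 7*z + 2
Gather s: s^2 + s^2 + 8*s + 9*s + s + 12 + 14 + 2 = 2*s^2 + 18*s + 28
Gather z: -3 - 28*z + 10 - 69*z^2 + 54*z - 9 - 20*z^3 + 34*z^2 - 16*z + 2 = -20*z^3 - 35*z^2 + 10*z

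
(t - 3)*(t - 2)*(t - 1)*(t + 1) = t^4 - 5*t^3 + 5*t^2 + 5*t - 6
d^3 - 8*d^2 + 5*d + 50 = (d - 5)^2*(d + 2)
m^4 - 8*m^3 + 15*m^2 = m^2*(m - 5)*(m - 3)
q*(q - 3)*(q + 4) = q^3 + q^2 - 12*q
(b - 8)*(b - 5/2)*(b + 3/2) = b^3 - 9*b^2 + 17*b/4 + 30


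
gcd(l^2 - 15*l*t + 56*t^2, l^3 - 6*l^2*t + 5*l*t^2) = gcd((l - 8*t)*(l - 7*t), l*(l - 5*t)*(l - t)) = 1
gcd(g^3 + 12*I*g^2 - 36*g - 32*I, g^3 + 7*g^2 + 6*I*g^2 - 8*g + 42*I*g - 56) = g + 2*I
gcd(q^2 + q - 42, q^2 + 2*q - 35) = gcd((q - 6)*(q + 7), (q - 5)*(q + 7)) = q + 7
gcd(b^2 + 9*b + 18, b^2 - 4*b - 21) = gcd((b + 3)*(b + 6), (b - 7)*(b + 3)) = b + 3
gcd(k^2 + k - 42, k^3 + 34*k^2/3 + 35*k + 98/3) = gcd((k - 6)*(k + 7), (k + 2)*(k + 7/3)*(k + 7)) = k + 7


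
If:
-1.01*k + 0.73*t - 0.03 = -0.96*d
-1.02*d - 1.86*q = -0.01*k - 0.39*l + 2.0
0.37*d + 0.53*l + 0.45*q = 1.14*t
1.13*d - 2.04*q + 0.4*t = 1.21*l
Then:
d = 1.01017254236007*t - 0.360049960274947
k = 1.6829362778868*t - 0.371928675112821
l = 1.6199907345566*t + 0.847496021642147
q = -0.205242066640497*t - 0.702120902596906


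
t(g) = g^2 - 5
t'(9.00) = 18.00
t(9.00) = 76.00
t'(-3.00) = -6.00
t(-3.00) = 4.00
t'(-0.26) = -0.52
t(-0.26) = -4.93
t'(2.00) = 4.00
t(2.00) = -1.00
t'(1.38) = 2.76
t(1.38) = -3.10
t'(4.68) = 9.36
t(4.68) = 16.90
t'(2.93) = 5.86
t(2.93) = 3.58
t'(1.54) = 3.08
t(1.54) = -2.63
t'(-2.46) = -4.92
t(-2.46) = 1.05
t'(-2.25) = -4.50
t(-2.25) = 0.06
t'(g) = 2*g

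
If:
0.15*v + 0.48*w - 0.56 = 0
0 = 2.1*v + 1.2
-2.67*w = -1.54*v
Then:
No Solution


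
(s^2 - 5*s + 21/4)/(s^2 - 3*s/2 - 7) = (s - 3/2)/(s + 2)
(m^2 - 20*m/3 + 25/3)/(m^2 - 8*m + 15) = (m - 5/3)/(m - 3)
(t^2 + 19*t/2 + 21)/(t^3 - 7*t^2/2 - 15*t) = (2*t^2 + 19*t + 42)/(t*(2*t^2 - 7*t - 30))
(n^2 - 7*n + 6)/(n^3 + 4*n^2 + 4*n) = (n^2 - 7*n + 6)/(n*(n^2 + 4*n + 4))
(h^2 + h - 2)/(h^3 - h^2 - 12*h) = (-h^2 - h + 2)/(h*(-h^2 + h + 12))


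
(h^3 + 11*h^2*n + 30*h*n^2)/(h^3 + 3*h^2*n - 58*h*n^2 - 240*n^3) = h/(h - 8*n)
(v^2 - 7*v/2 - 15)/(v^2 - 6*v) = (v + 5/2)/v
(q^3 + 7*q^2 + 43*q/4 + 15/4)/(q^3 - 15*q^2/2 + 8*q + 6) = (2*q^2 + 13*q + 15)/(2*(q^2 - 8*q + 12))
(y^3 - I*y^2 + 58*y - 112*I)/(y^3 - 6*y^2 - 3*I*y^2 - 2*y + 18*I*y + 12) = (y^2 + I*y + 56)/(y^2 - y*(6 + I) + 6*I)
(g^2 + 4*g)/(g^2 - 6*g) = (g + 4)/(g - 6)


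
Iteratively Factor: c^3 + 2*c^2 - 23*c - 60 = (c + 3)*(c^2 - c - 20) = (c + 3)*(c + 4)*(c - 5)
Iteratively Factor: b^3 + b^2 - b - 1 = (b - 1)*(b^2 + 2*b + 1) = (b - 1)*(b + 1)*(b + 1)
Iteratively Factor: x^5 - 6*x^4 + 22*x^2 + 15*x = (x - 3)*(x^4 - 3*x^3 - 9*x^2 - 5*x) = (x - 3)*(x + 1)*(x^3 - 4*x^2 - 5*x) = (x - 5)*(x - 3)*(x + 1)*(x^2 + x) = (x - 5)*(x - 3)*(x + 1)^2*(x)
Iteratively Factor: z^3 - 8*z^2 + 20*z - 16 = (z - 2)*(z^2 - 6*z + 8) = (z - 4)*(z - 2)*(z - 2)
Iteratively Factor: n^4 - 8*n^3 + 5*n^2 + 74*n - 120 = (n - 4)*(n^3 - 4*n^2 - 11*n + 30) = (n - 5)*(n - 4)*(n^2 + n - 6) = (n - 5)*(n - 4)*(n - 2)*(n + 3)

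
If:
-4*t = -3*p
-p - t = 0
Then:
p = 0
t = 0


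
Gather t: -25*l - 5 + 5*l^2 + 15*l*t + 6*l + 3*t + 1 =5*l^2 - 19*l + t*(15*l + 3) - 4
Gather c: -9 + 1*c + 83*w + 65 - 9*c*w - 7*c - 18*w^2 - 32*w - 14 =c*(-9*w - 6) - 18*w^2 + 51*w + 42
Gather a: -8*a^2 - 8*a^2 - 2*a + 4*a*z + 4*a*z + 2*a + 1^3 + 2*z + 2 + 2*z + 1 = -16*a^2 + 8*a*z + 4*z + 4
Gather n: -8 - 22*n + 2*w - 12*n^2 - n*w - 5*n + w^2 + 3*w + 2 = -12*n^2 + n*(-w - 27) + w^2 + 5*w - 6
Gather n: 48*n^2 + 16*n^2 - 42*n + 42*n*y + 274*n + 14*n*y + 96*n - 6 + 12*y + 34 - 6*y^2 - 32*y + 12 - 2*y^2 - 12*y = 64*n^2 + n*(56*y + 328) - 8*y^2 - 32*y + 40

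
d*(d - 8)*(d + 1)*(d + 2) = d^4 - 5*d^3 - 22*d^2 - 16*d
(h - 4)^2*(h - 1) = h^3 - 9*h^2 + 24*h - 16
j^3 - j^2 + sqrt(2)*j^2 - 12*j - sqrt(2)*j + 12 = (j - 1)*(j - 2*sqrt(2))*(j + 3*sqrt(2))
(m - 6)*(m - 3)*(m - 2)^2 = m^4 - 13*m^3 + 58*m^2 - 108*m + 72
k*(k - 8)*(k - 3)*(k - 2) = k^4 - 13*k^3 + 46*k^2 - 48*k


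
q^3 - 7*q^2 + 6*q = q*(q - 6)*(q - 1)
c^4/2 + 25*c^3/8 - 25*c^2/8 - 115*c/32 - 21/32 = (c/2 + 1/4)*(c - 3/2)*(c + 1/4)*(c + 7)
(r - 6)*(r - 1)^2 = r^3 - 8*r^2 + 13*r - 6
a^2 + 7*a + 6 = (a + 1)*(a + 6)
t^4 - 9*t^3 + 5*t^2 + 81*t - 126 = (t - 7)*(t - 3)*(t - 2)*(t + 3)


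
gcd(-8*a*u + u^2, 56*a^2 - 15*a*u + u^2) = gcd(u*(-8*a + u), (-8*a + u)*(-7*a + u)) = -8*a + u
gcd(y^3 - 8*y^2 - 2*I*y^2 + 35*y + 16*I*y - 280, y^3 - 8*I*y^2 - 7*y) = y - 7*I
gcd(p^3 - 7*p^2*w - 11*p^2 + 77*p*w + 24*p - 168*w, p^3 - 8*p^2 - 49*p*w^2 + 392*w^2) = p^2 - 7*p*w - 8*p + 56*w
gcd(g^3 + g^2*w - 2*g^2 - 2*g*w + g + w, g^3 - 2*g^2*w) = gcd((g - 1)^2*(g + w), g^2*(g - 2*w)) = 1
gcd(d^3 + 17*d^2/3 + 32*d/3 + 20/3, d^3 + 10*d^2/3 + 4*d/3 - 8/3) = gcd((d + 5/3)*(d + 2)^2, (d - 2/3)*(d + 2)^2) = d^2 + 4*d + 4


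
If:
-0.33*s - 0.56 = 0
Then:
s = -1.70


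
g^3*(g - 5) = g^4 - 5*g^3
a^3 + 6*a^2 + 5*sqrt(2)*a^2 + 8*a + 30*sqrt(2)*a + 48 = (a + 6)*(a + sqrt(2))*(a + 4*sqrt(2))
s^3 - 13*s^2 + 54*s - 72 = (s - 6)*(s - 4)*(s - 3)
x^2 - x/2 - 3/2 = (x - 3/2)*(x + 1)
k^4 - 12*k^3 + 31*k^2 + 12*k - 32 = (k - 8)*(k - 4)*(k - 1)*(k + 1)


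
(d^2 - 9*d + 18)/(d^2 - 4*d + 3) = (d - 6)/(d - 1)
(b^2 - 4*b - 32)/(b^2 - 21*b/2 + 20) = 2*(b + 4)/(2*b - 5)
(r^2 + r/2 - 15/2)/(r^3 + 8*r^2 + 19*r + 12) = (r - 5/2)/(r^2 + 5*r + 4)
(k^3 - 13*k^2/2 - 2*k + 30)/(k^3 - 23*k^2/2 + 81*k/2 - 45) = (k + 2)/(k - 3)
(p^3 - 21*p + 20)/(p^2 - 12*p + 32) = (p^2 + 4*p - 5)/(p - 8)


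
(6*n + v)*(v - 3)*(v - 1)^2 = 6*n*v^3 - 30*n*v^2 + 42*n*v - 18*n + v^4 - 5*v^3 + 7*v^2 - 3*v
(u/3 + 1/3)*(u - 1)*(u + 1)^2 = u^4/3 + 2*u^3/3 - 2*u/3 - 1/3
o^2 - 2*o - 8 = (o - 4)*(o + 2)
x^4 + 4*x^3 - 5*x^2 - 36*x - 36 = (x - 3)*(x + 2)^2*(x + 3)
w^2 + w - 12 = (w - 3)*(w + 4)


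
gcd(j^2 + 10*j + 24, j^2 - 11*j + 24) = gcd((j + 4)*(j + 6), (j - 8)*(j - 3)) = 1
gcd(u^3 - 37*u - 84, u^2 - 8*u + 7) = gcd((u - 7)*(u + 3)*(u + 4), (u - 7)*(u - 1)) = u - 7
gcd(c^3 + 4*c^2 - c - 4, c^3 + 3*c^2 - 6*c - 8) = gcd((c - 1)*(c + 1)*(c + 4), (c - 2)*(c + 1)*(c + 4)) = c^2 + 5*c + 4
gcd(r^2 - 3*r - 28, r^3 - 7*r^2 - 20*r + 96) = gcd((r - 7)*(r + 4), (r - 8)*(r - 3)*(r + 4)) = r + 4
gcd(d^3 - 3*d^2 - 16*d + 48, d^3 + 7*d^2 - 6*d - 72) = d^2 + d - 12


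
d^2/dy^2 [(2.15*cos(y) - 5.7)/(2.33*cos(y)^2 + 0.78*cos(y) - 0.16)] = (10.0943100812319*(1 - cos(y)^2)^2 - 0.92274678111588*cos(y)^5 + 3.92215734310818*cos(y)^3 + 6.43541080453466*cos(y)^2 - 4.48162935338034*cos(y) - 10.936175548173)/(1.0*cos(y)^2 + 0.334763948497854*cos(y) - 0.0686695278969958)^3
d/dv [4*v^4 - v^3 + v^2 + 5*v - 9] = 16*v^3 - 3*v^2 + 2*v + 5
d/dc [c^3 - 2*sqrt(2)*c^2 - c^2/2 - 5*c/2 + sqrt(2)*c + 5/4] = 3*c^2 - 4*sqrt(2)*c - c - 5/2 + sqrt(2)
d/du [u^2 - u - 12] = 2*u - 1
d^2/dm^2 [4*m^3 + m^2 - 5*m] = 24*m + 2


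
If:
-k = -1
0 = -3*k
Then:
No Solution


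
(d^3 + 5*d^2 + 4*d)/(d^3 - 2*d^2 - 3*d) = (d + 4)/(d - 3)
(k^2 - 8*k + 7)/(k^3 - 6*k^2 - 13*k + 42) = (k - 1)/(k^2 + k - 6)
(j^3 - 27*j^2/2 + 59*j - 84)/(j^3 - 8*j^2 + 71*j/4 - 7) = 2*(j - 6)/(2*j - 1)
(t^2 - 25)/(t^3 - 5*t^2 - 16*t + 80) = (t + 5)/(t^2 - 16)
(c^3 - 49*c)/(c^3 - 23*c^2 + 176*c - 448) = c*(c + 7)/(c^2 - 16*c + 64)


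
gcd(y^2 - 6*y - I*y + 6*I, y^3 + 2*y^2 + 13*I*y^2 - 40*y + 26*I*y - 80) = 1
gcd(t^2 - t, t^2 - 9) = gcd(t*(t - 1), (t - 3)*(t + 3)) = 1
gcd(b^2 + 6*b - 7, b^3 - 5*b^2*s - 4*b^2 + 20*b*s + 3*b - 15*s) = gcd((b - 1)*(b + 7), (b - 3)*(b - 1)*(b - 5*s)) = b - 1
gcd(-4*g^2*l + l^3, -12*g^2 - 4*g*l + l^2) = 2*g + l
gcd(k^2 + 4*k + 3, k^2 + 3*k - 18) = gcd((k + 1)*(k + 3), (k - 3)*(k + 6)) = 1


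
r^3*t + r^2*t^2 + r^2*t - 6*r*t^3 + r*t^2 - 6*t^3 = (r - 2*t)*(r + 3*t)*(r*t + t)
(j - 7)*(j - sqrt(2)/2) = j^2 - 7*j - sqrt(2)*j/2 + 7*sqrt(2)/2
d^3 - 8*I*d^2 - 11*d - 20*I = (d - 5*I)*(d - 4*I)*(d + I)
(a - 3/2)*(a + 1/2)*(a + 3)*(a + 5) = a^4 + 7*a^3 + 25*a^2/4 - 21*a - 45/4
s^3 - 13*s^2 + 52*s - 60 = (s - 6)*(s - 5)*(s - 2)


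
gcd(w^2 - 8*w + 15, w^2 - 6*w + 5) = w - 5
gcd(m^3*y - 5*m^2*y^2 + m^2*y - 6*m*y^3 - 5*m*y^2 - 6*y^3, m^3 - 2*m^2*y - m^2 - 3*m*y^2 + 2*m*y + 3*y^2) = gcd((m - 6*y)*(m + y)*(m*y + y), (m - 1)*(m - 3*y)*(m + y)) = m + y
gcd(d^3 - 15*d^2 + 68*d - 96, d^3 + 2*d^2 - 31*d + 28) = d - 4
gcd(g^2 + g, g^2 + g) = g^2 + g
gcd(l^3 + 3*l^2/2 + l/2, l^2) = l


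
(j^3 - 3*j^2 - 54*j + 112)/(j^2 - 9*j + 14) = (j^2 - j - 56)/(j - 7)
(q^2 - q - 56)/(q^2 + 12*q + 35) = (q - 8)/(q + 5)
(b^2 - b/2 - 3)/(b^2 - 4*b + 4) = (b + 3/2)/(b - 2)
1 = 1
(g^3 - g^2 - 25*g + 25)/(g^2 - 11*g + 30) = (g^2 + 4*g - 5)/(g - 6)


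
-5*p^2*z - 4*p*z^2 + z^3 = z*(-5*p + z)*(p + z)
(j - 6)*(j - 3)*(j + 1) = j^3 - 8*j^2 + 9*j + 18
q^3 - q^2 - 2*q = q*(q - 2)*(q + 1)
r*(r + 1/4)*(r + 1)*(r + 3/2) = r^4 + 11*r^3/4 + 17*r^2/8 + 3*r/8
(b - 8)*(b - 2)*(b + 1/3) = b^3 - 29*b^2/3 + 38*b/3 + 16/3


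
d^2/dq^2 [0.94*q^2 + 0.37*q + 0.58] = 1.88000000000000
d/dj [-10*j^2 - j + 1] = -20*j - 1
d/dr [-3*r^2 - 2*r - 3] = -6*r - 2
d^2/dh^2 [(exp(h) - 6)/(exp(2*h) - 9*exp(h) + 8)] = (exp(4*h) - 15*exp(3*h) + 114*exp(2*h) - 222*exp(h) - 368)*exp(h)/(exp(6*h) - 27*exp(5*h) + 267*exp(4*h) - 1161*exp(3*h) + 2136*exp(2*h) - 1728*exp(h) + 512)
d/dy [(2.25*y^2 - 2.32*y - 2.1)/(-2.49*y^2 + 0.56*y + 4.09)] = (-4.5168*y^2 + 7.947*y - 8.3128)/(6.2001*y^4 - 2.7888*y^3 - 20.0546*y^2 + 4.5808*y + 16.7281)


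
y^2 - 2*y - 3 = (y - 3)*(y + 1)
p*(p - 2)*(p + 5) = p^3 + 3*p^2 - 10*p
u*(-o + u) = -o*u + u^2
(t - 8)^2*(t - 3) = t^3 - 19*t^2 + 112*t - 192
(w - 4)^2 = w^2 - 8*w + 16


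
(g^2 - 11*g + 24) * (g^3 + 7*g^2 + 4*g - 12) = g^5 - 4*g^4 - 49*g^3 + 112*g^2 + 228*g - 288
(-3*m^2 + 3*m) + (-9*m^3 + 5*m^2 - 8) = -9*m^3 + 2*m^2 + 3*m - 8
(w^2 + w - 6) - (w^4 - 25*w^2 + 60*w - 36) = -w^4 + 26*w^2 - 59*w + 30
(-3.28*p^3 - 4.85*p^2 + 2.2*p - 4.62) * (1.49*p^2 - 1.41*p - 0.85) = -4.8872*p^5 - 2.6017*p^4 + 12.9045*p^3 - 5.8633*p^2 + 4.6442*p + 3.927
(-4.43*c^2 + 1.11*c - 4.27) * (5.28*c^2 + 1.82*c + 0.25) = -23.3904*c^4 - 2.2018*c^3 - 21.6329*c^2 - 7.4939*c - 1.0675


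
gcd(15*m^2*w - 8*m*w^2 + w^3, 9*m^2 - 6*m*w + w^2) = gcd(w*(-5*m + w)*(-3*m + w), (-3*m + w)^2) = -3*m + w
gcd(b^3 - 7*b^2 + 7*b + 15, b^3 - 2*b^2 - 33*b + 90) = b^2 - 8*b + 15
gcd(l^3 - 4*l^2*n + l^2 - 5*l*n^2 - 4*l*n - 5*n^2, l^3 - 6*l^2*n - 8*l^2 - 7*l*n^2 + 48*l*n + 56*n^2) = l + n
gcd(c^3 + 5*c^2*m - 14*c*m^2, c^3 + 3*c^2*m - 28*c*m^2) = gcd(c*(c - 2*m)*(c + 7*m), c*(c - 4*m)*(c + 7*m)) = c^2 + 7*c*m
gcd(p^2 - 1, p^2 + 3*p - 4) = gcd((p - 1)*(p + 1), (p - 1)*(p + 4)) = p - 1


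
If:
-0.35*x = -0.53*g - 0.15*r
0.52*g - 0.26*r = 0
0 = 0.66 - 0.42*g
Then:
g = 1.57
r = 3.14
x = 3.73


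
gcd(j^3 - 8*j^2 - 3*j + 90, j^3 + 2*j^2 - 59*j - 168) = j + 3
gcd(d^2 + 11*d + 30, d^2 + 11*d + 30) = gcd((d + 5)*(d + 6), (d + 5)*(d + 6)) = d^2 + 11*d + 30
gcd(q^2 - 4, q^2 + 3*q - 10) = q - 2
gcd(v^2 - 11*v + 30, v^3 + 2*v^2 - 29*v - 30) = v - 5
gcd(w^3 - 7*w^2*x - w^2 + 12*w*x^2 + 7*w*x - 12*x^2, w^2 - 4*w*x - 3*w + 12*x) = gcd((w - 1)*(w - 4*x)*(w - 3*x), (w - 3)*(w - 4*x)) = -w + 4*x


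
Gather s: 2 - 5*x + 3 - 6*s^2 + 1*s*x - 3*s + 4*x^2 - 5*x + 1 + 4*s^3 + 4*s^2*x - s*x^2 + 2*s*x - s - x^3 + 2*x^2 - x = 4*s^3 + s^2*(4*x - 6) + s*(-x^2 + 3*x - 4) - x^3 + 6*x^2 - 11*x + 6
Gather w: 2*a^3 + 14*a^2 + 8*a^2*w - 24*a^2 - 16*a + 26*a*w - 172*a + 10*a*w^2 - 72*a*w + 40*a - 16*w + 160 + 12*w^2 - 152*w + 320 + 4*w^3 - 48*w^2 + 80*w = 2*a^3 - 10*a^2 - 148*a + 4*w^3 + w^2*(10*a - 36) + w*(8*a^2 - 46*a - 88) + 480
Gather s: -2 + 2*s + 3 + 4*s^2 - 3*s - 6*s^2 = -2*s^2 - s + 1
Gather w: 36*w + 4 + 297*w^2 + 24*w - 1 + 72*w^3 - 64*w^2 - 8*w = 72*w^3 + 233*w^2 + 52*w + 3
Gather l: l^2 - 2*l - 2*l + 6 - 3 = l^2 - 4*l + 3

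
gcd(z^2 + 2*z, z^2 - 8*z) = z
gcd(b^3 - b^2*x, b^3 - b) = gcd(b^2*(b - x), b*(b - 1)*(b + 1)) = b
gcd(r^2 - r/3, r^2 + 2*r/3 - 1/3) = r - 1/3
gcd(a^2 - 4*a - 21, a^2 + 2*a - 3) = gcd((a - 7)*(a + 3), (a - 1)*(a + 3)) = a + 3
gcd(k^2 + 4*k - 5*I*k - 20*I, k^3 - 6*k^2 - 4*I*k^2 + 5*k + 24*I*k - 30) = k - 5*I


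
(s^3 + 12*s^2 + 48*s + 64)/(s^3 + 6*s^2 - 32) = (s + 4)/(s - 2)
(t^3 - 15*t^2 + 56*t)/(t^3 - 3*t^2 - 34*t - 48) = t*(t - 7)/(t^2 + 5*t + 6)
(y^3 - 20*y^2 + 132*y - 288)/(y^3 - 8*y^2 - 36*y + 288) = (y - 6)/(y + 6)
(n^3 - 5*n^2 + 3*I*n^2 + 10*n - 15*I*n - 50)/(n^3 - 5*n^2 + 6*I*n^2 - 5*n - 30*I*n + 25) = (n - 2*I)/(n + I)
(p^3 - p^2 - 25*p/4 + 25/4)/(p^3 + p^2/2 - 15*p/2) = (2*p^2 + 3*p - 5)/(2*p*(p + 3))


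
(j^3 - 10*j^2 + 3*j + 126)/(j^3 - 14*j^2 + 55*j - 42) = (j + 3)/(j - 1)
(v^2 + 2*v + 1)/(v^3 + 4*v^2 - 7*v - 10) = (v + 1)/(v^2 + 3*v - 10)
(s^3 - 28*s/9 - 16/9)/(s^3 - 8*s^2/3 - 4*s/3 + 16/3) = (s + 2/3)/(s - 2)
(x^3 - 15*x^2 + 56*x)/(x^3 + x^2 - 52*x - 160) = x*(x - 7)/(x^2 + 9*x + 20)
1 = 1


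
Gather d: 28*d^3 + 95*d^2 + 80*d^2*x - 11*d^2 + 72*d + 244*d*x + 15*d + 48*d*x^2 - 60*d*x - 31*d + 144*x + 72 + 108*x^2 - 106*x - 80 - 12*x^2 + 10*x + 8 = 28*d^3 + d^2*(80*x + 84) + d*(48*x^2 + 184*x + 56) + 96*x^2 + 48*x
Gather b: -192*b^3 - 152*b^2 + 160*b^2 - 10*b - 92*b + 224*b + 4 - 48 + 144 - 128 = -192*b^3 + 8*b^2 + 122*b - 28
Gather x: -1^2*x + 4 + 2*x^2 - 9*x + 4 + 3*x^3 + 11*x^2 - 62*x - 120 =3*x^3 + 13*x^2 - 72*x - 112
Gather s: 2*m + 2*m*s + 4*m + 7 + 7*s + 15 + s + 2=6*m + s*(2*m + 8) + 24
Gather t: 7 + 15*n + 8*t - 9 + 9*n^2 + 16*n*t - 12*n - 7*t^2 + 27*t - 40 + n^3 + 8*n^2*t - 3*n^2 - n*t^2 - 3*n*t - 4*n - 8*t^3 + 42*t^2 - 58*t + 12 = n^3 + 6*n^2 - n - 8*t^3 + t^2*(35 - n) + t*(8*n^2 + 13*n - 23) - 30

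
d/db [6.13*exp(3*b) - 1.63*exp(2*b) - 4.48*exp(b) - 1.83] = (18.39*exp(2*b) - 3.26*exp(b) - 4.48)*exp(b)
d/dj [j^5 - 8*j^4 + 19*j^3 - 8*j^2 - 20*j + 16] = 5*j^4 - 32*j^3 + 57*j^2 - 16*j - 20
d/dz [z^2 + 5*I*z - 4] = 2*z + 5*I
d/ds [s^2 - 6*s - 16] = 2*s - 6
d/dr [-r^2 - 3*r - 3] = -2*r - 3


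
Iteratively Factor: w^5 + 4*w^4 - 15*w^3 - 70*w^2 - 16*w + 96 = (w + 4)*(w^4 - 15*w^2 - 10*w + 24) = (w + 3)*(w + 4)*(w^3 - 3*w^2 - 6*w + 8) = (w - 1)*(w + 3)*(w + 4)*(w^2 - 2*w - 8) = (w - 4)*(w - 1)*(w + 3)*(w + 4)*(w + 2)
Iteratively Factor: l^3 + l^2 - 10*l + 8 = (l - 2)*(l^2 + 3*l - 4) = (l - 2)*(l - 1)*(l + 4)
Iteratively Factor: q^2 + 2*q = (q + 2)*(q)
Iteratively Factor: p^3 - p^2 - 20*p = (p - 5)*(p^2 + 4*p) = p*(p - 5)*(p + 4)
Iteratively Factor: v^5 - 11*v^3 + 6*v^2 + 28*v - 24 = (v + 2)*(v^4 - 2*v^3 - 7*v^2 + 20*v - 12) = (v - 1)*(v + 2)*(v^3 - v^2 - 8*v + 12) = (v - 1)*(v + 2)*(v + 3)*(v^2 - 4*v + 4) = (v - 2)*(v - 1)*(v + 2)*(v + 3)*(v - 2)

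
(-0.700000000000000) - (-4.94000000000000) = 4.24000000000000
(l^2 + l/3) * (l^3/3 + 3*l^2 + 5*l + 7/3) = l^5/3 + 28*l^4/9 + 6*l^3 + 4*l^2 + 7*l/9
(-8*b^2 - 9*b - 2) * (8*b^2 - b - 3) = -64*b^4 - 64*b^3 + 17*b^2 + 29*b + 6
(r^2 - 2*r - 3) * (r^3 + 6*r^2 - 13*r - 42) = r^5 + 4*r^4 - 28*r^3 - 34*r^2 + 123*r + 126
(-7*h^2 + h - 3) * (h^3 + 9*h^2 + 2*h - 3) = -7*h^5 - 62*h^4 - 8*h^3 - 4*h^2 - 9*h + 9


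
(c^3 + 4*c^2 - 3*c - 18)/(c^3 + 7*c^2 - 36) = (c + 3)/(c + 6)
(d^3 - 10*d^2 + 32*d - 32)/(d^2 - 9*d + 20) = (d^2 - 6*d + 8)/(d - 5)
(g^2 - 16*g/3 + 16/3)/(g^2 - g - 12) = (g - 4/3)/(g + 3)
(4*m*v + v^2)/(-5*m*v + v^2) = (4*m + v)/(-5*m + v)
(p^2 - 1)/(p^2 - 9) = (p^2 - 1)/(p^2 - 9)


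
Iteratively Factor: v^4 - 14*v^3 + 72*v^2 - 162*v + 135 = (v - 3)*(v^3 - 11*v^2 + 39*v - 45) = (v - 3)^2*(v^2 - 8*v + 15) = (v - 3)^3*(v - 5)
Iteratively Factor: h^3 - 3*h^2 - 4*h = (h)*(h^2 - 3*h - 4) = h*(h + 1)*(h - 4)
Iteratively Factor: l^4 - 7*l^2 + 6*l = (l - 1)*(l^3 + l^2 - 6*l) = l*(l - 1)*(l^2 + l - 6) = l*(l - 1)*(l + 3)*(l - 2)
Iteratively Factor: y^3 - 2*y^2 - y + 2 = (y - 2)*(y^2 - 1) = (y - 2)*(y + 1)*(y - 1)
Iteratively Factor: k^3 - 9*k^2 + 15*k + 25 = (k + 1)*(k^2 - 10*k + 25) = (k - 5)*(k + 1)*(k - 5)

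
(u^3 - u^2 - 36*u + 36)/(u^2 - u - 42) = (u^2 - 7*u + 6)/(u - 7)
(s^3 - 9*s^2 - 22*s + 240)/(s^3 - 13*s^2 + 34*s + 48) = (s + 5)/(s + 1)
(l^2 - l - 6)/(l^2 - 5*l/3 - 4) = 3*(l + 2)/(3*l + 4)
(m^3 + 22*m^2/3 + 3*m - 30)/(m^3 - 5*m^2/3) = 1 + 9/m + 18/m^2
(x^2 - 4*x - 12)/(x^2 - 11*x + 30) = (x + 2)/(x - 5)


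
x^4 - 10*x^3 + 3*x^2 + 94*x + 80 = (x - 8)*(x - 5)*(x + 1)*(x + 2)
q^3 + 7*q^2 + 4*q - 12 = (q - 1)*(q + 2)*(q + 6)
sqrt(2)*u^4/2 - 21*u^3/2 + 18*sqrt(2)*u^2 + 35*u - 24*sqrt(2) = (u - 8*sqrt(2))*(u - 3*sqrt(2))*(u - sqrt(2)/2)*(sqrt(2)*u/2 + 1)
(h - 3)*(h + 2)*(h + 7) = h^3 + 6*h^2 - 13*h - 42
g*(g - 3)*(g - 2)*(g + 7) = g^4 + 2*g^3 - 29*g^2 + 42*g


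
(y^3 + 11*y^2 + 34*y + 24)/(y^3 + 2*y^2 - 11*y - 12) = (y + 6)/(y - 3)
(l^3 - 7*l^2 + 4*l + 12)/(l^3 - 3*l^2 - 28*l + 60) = (l + 1)/(l + 5)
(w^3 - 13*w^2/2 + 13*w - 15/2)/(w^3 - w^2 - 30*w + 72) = (2*w^2 - 7*w + 5)/(2*(w^2 + 2*w - 24))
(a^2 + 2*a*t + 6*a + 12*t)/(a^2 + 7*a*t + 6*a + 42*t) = (a + 2*t)/(a + 7*t)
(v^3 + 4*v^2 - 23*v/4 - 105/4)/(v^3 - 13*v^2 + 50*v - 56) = (4*v^3 + 16*v^2 - 23*v - 105)/(4*(v^3 - 13*v^2 + 50*v - 56))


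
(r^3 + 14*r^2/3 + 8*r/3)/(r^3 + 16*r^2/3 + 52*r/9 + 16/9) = 3*r/(3*r + 2)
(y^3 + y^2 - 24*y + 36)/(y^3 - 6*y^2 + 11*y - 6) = (y + 6)/(y - 1)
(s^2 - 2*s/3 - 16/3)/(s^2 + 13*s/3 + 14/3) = (3*s - 8)/(3*s + 7)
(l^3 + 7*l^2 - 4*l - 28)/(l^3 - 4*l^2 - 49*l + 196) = (l^2 - 4)/(l^2 - 11*l + 28)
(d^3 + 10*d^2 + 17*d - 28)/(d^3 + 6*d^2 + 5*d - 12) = (d + 7)/(d + 3)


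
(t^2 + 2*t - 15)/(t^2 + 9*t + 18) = (t^2 + 2*t - 15)/(t^2 + 9*t + 18)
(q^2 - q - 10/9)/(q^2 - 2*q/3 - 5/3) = (q + 2/3)/(q + 1)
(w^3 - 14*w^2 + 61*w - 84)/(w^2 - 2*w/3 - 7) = 3*(w^2 - 11*w + 28)/(3*w + 7)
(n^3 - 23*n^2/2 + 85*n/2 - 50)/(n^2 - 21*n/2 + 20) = (n^2 - 9*n + 20)/(n - 8)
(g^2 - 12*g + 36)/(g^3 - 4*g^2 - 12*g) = (g - 6)/(g*(g + 2))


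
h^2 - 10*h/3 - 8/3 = (h - 4)*(h + 2/3)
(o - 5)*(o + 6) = o^2 + o - 30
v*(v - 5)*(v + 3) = v^3 - 2*v^2 - 15*v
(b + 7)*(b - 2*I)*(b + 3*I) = b^3 + 7*b^2 + I*b^2 + 6*b + 7*I*b + 42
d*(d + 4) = d^2 + 4*d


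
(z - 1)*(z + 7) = z^2 + 6*z - 7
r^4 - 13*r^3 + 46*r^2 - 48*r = r*(r - 8)*(r - 3)*(r - 2)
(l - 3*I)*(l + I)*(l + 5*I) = l^3 + 3*I*l^2 + 13*l + 15*I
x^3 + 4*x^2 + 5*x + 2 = (x + 1)^2*(x + 2)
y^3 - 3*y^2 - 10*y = y*(y - 5)*(y + 2)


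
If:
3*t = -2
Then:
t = -2/3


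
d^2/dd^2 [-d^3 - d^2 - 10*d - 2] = -6*d - 2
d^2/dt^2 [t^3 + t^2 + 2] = 6*t + 2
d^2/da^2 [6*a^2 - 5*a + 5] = 12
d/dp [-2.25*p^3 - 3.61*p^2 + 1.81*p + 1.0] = -6.75*p^2 - 7.22*p + 1.81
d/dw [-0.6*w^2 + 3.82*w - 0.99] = 3.82 - 1.2*w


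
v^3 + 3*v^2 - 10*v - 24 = (v - 3)*(v + 2)*(v + 4)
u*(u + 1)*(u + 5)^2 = u^4 + 11*u^3 + 35*u^2 + 25*u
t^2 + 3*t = t*(t + 3)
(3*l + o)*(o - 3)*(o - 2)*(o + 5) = 3*l*o^3 - 57*l*o + 90*l + o^4 - 19*o^2 + 30*o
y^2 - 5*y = y*(y - 5)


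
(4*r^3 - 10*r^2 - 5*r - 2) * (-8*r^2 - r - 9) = -32*r^5 + 76*r^4 + 14*r^3 + 111*r^2 + 47*r + 18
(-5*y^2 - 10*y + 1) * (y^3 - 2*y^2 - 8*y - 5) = -5*y^5 + 61*y^3 + 103*y^2 + 42*y - 5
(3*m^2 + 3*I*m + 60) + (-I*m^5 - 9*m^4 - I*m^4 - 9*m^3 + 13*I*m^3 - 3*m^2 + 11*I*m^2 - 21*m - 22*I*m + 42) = -I*m^5 - 9*m^4 - I*m^4 - 9*m^3 + 13*I*m^3 + 11*I*m^2 - 21*m - 19*I*m + 102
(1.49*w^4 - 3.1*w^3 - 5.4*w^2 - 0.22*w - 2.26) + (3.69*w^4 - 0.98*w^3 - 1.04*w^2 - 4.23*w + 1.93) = 5.18*w^4 - 4.08*w^3 - 6.44*w^2 - 4.45*w - 0.33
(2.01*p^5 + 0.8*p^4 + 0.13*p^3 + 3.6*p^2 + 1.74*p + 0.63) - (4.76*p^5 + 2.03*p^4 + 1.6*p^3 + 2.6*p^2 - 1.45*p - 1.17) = -2.75*p^5 - 1.23*p^4 - 1.47*p^3 + 1.0*p^2 + 3.19*p + 1.8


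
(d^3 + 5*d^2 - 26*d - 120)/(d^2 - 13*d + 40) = (d^2 + 10*d + 24)/(d - 8)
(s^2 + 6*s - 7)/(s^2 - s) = (s + 7)/s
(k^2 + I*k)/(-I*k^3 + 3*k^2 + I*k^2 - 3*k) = (-k - I)/(I*k^2 - 3*k - I*k + 3)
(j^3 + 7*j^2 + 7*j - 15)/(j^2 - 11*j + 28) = (j^3 + 7*j^2 + 7*j - 15)/(j^2 - 11*j + 28)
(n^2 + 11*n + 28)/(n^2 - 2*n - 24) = (n + 7)/(n - 6)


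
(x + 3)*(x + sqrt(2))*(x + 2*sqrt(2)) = x^3 + 3*x^2 + 3*sqrt(2)*x^2 + 4*x + 9*sqrt(2)*x + 12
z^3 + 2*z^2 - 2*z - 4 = (z + 2)*(z - sqrt(2))*(z + sqrt(2))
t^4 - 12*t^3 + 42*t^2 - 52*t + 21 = (t - 7)*(t - 3)*(t - 1)^2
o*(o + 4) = o^2 + 4*o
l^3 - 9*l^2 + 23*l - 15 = (l - 5)*(l - 3)*(l - 1)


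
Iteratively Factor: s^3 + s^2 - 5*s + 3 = (s - 1)*(s^2 + 2*s - 3) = (s - 1)*(s + 3)*(s - 1)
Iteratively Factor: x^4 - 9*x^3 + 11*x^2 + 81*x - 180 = (x - 4)*(x^3 - 5*x^2 - 9*x + 45) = (x - 4)*(x + 3)*(x^2 - 8*x + 15) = (x - 4)*(x - 3)*(x + 3)*(x - 5)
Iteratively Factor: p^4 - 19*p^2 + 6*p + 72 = (p + 4)*(p^3 - 4*p^2 - 3*p + 18) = (p + 2)*(p + 4)*(p^2 - 6*p + 9) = (p - 3)*(p + 2)*(p + 4)*(p - 3)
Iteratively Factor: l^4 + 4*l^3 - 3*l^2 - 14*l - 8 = (l + 1)*(l^3 + 3*l^2 - 6*l - 8) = (l + 1)^2*(l^2 + 2*l - 8) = (l - 2)*(l + 1)^2*(l + 4)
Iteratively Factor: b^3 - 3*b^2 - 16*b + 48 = (b - 4)*(b^2 + b - 12) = (b - 4)*(b - 3)*(b + 4)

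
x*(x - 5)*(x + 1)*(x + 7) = x^4 + 3*x^3 - 33*x^2 - 35*x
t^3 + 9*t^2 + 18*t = t*(t + 3)*(t + 6)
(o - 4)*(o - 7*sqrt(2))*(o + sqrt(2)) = o^3 - 6*sqrt(2)*o^2 - 4*o^2 - 14*o + 24*sqrt(2)*o + 56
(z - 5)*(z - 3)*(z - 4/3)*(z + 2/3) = z^4 - 26*z^3/3 + 175*z^2/9 - 26*z/9 - 40/3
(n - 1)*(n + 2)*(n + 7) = n^3 + 8*n^2 + 5*n - 14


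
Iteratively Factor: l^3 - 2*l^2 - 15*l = (l - 5)*(l^2 + 3*l) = l*(l - 5)*(l + 3)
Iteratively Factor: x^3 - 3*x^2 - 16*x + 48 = (x - 3)*(x^2 - 16) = (x - 4)*(x - 3)*(x + 4)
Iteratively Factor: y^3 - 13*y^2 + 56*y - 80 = (y - 4)*(y^2 - 9*y + 20) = (y - 5)*(y - 4)*(y - 4)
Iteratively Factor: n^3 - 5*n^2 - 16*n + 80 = (n - 5)*(n^2 - 16) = (n - 5)*(n + 4)*(n - 4)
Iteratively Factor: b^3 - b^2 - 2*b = (b - 2)*(b^2 + b) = b*(b - 2)*(b + 1)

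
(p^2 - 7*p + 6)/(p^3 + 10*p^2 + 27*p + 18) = (p^2 - 7*p + 6)/(p^3 + 10*p^2 + 27*p + 18)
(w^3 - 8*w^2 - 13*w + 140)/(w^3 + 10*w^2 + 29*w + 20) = (w^2 - 12*w + 35)/(w^2 + 6*w + 5)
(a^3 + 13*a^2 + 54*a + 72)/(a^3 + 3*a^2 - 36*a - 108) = (a + 4)/(a - 6)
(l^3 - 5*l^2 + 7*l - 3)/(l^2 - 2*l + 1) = l - 3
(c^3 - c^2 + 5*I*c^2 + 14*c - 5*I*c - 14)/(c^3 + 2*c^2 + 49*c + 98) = (c^2 - c*(1 + 2*I) + 2*I)/(c^2 + c*(2 - 7*I) - 14*I)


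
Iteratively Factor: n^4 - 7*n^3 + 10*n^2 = (n)*(n^3 - 7*n^2 + 10*n) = n*(n - 2)*(n^2 - 5*n) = n*(n - 5)*(n - 2)*(n)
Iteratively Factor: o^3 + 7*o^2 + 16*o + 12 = (o + 3)*(o^2 + 4*o + 4) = (o + 2)*(o + 3)*(o + 2)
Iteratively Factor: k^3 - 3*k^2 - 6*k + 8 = (k - 4)*(k^2 + k - 2) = (k - 4)*(k + 2)*(k - 1)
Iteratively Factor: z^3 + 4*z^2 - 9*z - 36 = (z + 4)*(z^2 - 9) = (z + 3)*(z + 4)*(z - 3)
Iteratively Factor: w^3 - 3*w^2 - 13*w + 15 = (w - 1)*(w^2 - 2*w - 15) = (w - 1)*(w + 3)*(w - 5)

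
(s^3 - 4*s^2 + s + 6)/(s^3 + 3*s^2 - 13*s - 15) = (s - 2)/(s + 5)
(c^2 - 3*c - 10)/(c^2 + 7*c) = (c^2 - 3*c - 10)/(c*(c + 7))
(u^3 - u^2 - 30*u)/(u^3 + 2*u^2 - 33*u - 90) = u/(u + 3)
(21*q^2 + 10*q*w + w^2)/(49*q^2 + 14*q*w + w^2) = (3*q + w)/(7*q + w)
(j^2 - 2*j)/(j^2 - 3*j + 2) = j/(j - 1)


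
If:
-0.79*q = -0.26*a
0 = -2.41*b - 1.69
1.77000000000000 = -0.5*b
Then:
No Solution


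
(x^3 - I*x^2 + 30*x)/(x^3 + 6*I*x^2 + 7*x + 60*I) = x*(x - 6*I)/(x^2 + I*x + 12)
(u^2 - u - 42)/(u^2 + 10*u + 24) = (u - 7)/(u + 4)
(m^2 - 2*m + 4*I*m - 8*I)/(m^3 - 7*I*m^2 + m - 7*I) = (m^2 + m*(-2 + 4*I) - 8*I)/(m^3 - 7*I*m^2 + m - 7*I)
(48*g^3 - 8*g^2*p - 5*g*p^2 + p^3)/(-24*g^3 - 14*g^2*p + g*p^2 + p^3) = (-4*g + p)/(2*g + p)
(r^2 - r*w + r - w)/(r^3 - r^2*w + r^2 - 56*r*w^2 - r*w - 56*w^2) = (r - w)/(r^2 - r*w - 56*w^2)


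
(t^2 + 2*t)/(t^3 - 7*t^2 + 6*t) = (t + 2)/(t^2 - 7*t + 6)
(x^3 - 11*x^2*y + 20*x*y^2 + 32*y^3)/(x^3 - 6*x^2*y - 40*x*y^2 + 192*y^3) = (x + y)/(x + 6*y)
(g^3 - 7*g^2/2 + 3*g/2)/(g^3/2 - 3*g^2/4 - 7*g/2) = 2*(-2*g^2 + 7*g - 3)/(-2*g^2 + 3*g + 14)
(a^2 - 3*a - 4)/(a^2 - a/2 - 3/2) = 2*(a - 4)/(2*a - 3)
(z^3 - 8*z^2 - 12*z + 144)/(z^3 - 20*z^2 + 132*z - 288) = (z + 4)/(z - 8)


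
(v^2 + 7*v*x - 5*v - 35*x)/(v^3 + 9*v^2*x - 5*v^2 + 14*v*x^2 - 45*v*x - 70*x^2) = 1/(v + 2*x)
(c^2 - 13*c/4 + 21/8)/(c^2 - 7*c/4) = (c - 3/2)/c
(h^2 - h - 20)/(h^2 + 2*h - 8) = (h - 5)/(h - 2)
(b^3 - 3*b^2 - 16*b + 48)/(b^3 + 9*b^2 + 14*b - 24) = (b^2 - 7*b + 12)/(b^2 + 5*b - 6)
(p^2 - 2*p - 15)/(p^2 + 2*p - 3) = (p - 5)/(p - 1)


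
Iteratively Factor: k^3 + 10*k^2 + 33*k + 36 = (k + 3)*(k^2 + 7*k + 12) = (k + 3)^2*(k + 4)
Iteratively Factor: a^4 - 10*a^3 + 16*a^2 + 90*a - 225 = (a - 5)*(a^3 - 5*a^2 - 9*a + 45) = (a - 5)*(a - 3)*(a^2 - 2*a - 15) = (a - 5)^2*(a - 3)*(a + 3)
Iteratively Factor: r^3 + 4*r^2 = (r)*(r^2 + 4*r) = r^2*(r + 4)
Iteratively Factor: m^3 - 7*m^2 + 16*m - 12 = (m - 3)*(m^2 - 4*m + 4) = (m - 3)*(m - 2)*(m - 2)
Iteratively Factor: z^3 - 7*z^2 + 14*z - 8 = (z - 2)*(z^2 - 5*z + 4) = (z - 2)*(z - 1)*(z - 4)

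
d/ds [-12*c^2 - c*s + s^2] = -c + 2*s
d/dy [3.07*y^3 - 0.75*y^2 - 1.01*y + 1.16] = 9.21*y^2 - 1.5*y - 1.01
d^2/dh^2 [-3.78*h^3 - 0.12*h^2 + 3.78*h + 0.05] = -22.68*h - 0.24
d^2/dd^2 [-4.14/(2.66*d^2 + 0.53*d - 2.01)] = (58.585968*d^2 + 11.673144*d - 4.14*(5.32*d + 0.53)*(10.64*d + 1.06) - 44.269848)/(2.66*d^2 + 0.53*d - 2.01)^3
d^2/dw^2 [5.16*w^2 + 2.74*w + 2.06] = 10.3200000000000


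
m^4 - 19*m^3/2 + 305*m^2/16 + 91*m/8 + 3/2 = (m - 6)*(m - 4)*(m + 1/4)^2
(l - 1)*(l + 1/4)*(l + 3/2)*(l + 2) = l^4 + 11*l^3/4 + l^2/8 - 25*l/8 - 3/4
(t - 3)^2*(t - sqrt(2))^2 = t^4 - 6*t^3 - 2*sqrt(2)*t^3 + 11*t^2 + 12*sqrt(2)*t^2 - 18*sqrt(2)*t - 12*t + 18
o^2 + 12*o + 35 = (o + 5)*(o + 7)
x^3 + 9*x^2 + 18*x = x*(x + 3)*(x + 6)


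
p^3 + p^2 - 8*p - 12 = (p - 3)*(p + 2)^2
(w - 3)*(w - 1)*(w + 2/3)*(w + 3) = w^4 - w^3/3 - 29*w^2/3 + 3*w + 6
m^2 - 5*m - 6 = (m - 6)*(m + 1)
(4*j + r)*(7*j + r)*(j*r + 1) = 28*j^3*r + 11*j^2*r^2 + 28*j^2 + j*r^3 + 11*j*r + r^2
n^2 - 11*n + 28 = (n - 7)*(n - 4)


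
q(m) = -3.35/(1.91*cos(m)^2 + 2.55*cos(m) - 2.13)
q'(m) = -3.35*(3.82*sin(m)*cos(m) + 2.55*sin(m))/(1.91*cos(m)^2 + 2.55*cos(m) - 2.13)^2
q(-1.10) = 5.77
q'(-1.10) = 37.96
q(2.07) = 1.15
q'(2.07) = -0.25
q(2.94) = 1.20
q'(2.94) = 0.10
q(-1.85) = 1.25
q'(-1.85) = 0.67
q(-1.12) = 5.10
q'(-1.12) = 29.49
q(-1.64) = 1.46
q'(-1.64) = 1.45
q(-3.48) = 1.18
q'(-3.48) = 0.15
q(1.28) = 2.70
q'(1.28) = -7.59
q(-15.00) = 1.13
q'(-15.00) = -0.09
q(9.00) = 1.17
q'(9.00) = 0.16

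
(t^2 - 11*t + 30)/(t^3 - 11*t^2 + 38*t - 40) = (t - 6)/(t^2 - 6*t + 8)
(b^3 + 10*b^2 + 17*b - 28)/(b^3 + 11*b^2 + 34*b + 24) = (b^2 + 6*b - 7)/(b^2 + 7*b + 6)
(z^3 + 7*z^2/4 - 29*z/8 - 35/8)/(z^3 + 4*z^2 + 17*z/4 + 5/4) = (4*z - 7)/(2*(2*z + 1))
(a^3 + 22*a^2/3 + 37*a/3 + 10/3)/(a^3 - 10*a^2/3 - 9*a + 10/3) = (3*a^2 + 16*a + 5)/(3*a^2 - 16*a + 5)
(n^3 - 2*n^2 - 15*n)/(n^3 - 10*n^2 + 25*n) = (n + 3)/(n - 5)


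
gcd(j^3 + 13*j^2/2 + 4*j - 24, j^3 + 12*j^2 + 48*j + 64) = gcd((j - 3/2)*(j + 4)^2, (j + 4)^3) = j^2 + 8*j + 16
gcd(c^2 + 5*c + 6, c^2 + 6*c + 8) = c + 2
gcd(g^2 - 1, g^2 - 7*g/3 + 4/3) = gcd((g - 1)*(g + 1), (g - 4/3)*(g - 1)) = g - 1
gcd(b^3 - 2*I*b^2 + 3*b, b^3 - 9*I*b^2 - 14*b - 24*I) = b + I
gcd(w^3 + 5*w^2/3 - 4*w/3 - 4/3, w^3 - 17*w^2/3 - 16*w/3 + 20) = w + 2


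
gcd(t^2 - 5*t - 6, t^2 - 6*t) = t - 6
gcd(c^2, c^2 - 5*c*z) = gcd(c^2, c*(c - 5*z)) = c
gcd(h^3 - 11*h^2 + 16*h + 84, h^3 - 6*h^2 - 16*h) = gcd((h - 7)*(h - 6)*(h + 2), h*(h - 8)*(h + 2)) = h + 2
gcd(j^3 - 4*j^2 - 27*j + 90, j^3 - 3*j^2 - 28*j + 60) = j^2 - j - 30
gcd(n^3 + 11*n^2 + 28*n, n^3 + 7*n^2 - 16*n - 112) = n^2 + 11*n + 28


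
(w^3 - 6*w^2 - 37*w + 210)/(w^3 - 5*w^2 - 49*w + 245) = (w + 6)/(w + 7)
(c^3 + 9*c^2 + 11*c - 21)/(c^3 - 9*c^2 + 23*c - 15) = (c^2 + 10*c + 21)/(c^2 - 8*c + 15)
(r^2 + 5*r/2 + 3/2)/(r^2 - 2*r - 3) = (r + 3/2)/(r - 3)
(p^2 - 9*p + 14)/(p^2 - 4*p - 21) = (p - 2)/(p + 3)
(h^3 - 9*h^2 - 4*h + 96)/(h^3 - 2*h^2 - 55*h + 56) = (h^2 - h - 12)/(h^2 + 6*h - 7)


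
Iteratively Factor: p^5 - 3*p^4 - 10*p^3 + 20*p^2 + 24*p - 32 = (p - 1)*(p^4 - 2*p^3 - 12*p^2 + 8*p + 32) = (p - 2)*(p - 1)*(p^3 - 12*p - 16) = (p - 4)*(p - 2)*(p - 1)*(p^2 + 4*p + 4) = (p - 4)*(p - 2)*(p - 1)*(p + 2)*(p + 2)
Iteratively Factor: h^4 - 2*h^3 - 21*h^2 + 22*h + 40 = (h + 1)*(h^3 - 3*h^2 - 18*h + 40) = (h + 1)*(h + 4)*(h^2 - 7*h + 10) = (h - 2)*(h + 1)*(h + 4)*(h - 5)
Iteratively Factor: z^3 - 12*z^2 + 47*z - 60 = (z - 5)*(z^2 - 7*z + 12) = (z - 5)*(z - 3)*(z - 4)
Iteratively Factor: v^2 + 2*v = (v)*(v + 2)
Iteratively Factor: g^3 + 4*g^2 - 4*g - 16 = (g + 2)*(g^2 + 2*g - 8) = (g + 2)*(g + 4)*(g - 2)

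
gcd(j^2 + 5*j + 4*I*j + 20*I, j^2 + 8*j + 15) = j + 5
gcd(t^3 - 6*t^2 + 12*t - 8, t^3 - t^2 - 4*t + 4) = t - 2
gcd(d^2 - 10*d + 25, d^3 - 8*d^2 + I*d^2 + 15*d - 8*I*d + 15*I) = d - 5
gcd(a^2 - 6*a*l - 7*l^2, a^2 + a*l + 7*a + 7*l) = a + l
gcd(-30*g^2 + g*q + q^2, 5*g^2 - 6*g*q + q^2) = -5*g + q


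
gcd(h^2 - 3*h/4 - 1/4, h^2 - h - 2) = 1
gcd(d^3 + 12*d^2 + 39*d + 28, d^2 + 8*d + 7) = d^2 + 8*d + 7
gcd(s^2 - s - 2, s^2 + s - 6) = s - 2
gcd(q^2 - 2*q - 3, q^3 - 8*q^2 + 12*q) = 1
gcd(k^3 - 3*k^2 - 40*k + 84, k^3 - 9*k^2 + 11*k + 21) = k - 7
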